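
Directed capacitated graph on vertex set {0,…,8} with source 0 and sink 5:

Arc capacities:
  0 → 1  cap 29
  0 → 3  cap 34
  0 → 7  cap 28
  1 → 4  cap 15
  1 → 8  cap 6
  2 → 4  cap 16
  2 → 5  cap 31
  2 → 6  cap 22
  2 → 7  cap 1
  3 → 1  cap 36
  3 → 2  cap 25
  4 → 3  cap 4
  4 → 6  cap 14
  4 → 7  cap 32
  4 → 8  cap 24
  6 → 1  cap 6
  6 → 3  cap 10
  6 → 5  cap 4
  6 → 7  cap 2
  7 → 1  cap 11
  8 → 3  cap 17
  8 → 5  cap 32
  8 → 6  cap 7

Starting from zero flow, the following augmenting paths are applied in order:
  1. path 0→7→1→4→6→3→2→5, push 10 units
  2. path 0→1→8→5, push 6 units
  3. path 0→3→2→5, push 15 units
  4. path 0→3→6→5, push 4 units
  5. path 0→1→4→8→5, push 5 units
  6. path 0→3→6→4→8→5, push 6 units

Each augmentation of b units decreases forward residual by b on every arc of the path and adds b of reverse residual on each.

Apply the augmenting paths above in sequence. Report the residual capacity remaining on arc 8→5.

after path 1 (0→7→1→4→6→3→2→5, push 10): res(8,5)=32
after path 2 (0→1→8→5, push 6): res(8,5)=26
after path 3 (0→3→2→5, push 15): res(8,5)=26
after path 4 (0→3→6→5, push 4): res(8,5)=26
after path 5 (0→1→4→8→5, push 5): res(8,5)=21
after path 6 (0→3→6→4→8→5, push 6): res(8,5)=15

Residual capacity of (8,5): 15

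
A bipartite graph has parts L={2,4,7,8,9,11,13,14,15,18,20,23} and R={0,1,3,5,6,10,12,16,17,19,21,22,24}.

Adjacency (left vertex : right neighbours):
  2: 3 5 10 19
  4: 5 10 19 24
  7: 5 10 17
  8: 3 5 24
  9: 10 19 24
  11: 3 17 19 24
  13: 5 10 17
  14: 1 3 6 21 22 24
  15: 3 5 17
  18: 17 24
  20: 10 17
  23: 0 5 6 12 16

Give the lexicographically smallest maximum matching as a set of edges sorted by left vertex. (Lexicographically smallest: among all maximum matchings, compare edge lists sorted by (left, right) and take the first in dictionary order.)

Lex-smallest maximum matching: {(2,3), (4,5), (7,10), (8,24), (9,19), (11,17), (14,1), (23,0)}

|M| = 8 (so the lex-smallest maximum matching has 8 edges)
process left vertices in ascending order; for each, take the smallest-labelled available neighbour that still permits 8 edges overall, or leave it unmatched if none does
lex-smallest matching: {2-3, 4-5, 7-10, 8-24, 9-19, 11-17, 14-1, 23-0}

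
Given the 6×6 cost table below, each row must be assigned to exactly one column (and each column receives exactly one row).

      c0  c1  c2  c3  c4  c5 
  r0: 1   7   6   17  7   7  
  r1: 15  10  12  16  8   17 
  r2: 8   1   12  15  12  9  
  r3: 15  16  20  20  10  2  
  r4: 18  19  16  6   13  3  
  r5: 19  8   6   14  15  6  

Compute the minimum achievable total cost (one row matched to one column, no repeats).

Minimum assignment cost: 24

optimal assignment: row0→col0 (cost 1), row1→col4 (cost 8), row2→col1 (cost 1), row3→col5 (cost 2), row4→col3 (cost 6), row5→col2 (cost 6)
total = 1 + 8 + 1 + 2 + 6 + 6 = 24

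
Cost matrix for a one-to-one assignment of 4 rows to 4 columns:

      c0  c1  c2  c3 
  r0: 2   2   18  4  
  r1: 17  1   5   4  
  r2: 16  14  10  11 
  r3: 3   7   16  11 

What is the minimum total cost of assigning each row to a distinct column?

optimal assignment: row0→col3 (cost 4), row1→col1 (cost 1), row2→col2 (cost 10), row3→col0 (cost 3)
total = 4 + 1 + 10 + 3 = 18

Minimum assignment cost: 18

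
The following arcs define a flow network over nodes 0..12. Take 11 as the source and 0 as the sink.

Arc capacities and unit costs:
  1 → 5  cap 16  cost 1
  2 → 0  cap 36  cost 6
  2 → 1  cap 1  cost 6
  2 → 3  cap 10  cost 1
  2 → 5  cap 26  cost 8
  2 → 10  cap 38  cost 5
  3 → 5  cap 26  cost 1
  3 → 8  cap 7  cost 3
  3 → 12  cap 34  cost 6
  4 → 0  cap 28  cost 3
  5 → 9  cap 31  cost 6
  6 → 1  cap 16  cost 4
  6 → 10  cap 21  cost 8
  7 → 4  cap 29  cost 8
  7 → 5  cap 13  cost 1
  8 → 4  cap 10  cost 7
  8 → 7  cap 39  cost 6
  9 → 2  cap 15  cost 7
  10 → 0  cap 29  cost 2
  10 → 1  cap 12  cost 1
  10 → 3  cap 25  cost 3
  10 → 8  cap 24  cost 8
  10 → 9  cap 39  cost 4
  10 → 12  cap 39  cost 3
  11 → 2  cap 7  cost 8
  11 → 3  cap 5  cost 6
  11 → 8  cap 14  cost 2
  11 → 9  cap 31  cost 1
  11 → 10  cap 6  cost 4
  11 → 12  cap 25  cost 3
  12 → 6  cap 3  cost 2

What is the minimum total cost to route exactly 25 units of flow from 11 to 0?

Minimum cost for 25 units: 282

shortest-cost path #1: 11→10→0 push 6 @ unit cost 6 (adds 36)
shortest-cost path #2: 11→8→4→0 push 10 @ unit cost 12 (adds 120)
shortest-cost path #3: 11→2→0 push 7 @ unit cost 14 (adds 98)
shortest-cost path #4: 11→9→2→0 push 2 @ unit cost 14 (adds 28)
total cost = 282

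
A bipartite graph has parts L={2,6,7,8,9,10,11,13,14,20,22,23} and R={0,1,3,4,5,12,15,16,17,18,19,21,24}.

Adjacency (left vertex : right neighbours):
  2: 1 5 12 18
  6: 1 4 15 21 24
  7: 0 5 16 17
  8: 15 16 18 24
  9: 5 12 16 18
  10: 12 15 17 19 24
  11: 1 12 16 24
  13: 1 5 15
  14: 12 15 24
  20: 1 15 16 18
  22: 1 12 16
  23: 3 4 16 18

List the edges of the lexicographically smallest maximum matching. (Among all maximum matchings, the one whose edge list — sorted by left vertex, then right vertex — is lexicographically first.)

Lex-smallest maximum matching: {(2,1), (6,4), (7,0), (8,15), (9,5), (10,17), (11,12), (14,24), (20,18), (22,16), (23,3)}

|M| = 11 (so the lex-smallest maximum matching has 11 edges)
process left vertices in ascending order; for each, take the smallest-labelled available neighbour that still permits 11 edges overall, or leave it unmatched if none does
lex-smallest matching: {2-1, 6-4, 7-0, 8-15, 9-5, 10-17, 11-12, 14-24, 20-18, 22-16, 23-3}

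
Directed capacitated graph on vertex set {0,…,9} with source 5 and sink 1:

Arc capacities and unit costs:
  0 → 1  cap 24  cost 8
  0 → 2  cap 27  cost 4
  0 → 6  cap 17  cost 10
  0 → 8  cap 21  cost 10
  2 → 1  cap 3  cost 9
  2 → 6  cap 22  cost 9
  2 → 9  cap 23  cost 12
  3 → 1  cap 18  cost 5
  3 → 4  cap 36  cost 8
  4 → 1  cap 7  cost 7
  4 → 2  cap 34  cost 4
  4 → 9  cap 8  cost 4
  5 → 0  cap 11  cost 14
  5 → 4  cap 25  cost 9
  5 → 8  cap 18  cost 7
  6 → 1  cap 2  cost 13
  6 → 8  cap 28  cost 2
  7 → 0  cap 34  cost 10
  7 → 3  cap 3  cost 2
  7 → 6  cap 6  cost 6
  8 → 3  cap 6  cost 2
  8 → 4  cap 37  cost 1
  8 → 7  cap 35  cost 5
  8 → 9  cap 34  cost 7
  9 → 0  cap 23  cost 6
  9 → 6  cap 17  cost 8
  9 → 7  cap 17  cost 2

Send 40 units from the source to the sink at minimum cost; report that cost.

Minimum cost for 40 units: 826

shortest-cost path #1: 5→8→3→1 push 6 @ unit cost 14 (adds 84)
shortest-cost path #2: 5→8→4→1 push 7 @ unit cost 15 (adds 105)
shortest-cost path #3: 5→8→7→3→1 push 3 @ unit cost 19 (adds 57)
shortest-cost path #4: 5→8→4→2→1 push 2 @ unit cost 21 (adds 42)
shortest-cost path #5: 5→0→1 push 11 @ unit cost 22 (adds 242)
shortest-cost path #6: 5→4→2→1 push 1 @ unit cost 22 (adds 22)
shortest-cost path #7: 5→4→9→0→1 push 8 @ unit cost 27 (adds 216)
shortest-cost path #8: 5→4→8→9→0→1 push 2 @ unit cost 29 (adds 58)
total cost = 826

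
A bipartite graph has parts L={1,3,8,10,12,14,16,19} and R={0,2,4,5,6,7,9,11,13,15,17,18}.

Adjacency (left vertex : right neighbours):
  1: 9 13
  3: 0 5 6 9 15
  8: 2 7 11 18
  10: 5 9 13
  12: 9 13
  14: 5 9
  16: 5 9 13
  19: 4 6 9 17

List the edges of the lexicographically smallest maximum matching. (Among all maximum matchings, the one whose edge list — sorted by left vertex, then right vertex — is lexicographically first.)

|M| = 6 (so the lex-smallest maximum matching has 6 edges)
process left vertices in ascending order; for each, take the smallest-labelled available neighbour that still permits 6 edges overall, or leave it unmatched if none does
lex-smallest matching: {1-9, 3-0, 8-2, 10-5, 12-13, 19-4}

Lex-smallest maximum matching: {(1,9), (3,0), (8,2), (10,5), (12,13), (19,4)}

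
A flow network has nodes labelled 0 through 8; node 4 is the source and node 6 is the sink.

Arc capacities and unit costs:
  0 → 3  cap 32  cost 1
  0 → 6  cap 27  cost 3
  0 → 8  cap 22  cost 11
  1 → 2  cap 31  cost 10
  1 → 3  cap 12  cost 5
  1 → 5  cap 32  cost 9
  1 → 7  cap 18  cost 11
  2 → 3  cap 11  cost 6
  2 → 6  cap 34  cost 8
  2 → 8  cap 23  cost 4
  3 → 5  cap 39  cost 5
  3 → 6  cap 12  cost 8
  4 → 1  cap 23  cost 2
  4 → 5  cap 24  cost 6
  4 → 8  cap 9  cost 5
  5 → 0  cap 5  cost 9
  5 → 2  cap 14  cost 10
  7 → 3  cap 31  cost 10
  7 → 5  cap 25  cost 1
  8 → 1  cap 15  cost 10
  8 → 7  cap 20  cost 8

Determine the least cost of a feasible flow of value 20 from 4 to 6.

Minimum cost for 20 units: 330

shortest-cost path #1: 4→1→3→6 push 12 @ unit cost 15 (adds 180)
shortest-cost path #2: 4→5→0→6 push 5 @ unit cost 18 (adds 90)
shortest-cost path #3: 4→1→2→6 push 3 @ unit cost 20 (adds 60)
total cost = 330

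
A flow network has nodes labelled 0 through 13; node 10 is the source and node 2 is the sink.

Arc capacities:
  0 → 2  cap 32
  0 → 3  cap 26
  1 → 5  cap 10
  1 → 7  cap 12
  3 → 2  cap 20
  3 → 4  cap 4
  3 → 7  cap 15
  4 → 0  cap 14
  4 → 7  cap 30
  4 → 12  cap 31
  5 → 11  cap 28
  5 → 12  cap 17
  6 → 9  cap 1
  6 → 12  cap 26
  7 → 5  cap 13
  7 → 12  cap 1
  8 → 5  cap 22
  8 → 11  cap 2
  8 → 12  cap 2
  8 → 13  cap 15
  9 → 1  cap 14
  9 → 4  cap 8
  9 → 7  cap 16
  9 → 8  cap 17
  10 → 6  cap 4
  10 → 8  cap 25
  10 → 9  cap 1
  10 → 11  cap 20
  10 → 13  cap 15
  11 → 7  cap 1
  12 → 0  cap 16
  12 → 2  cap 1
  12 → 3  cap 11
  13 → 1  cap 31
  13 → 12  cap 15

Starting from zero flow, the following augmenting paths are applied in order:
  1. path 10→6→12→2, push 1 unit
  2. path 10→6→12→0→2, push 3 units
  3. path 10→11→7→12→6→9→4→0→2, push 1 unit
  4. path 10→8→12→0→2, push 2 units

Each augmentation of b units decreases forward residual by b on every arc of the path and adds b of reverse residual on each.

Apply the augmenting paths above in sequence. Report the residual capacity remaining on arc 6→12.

after path 1 (10→6→12→2, push 1): res(6,12)=25
after path 2 (10→6→12→0→2, push 3): res(6,12)=22
after path 3 (10→11→7→12→6→9→4→0→2, push 1): res(6,12)=23
after path 4 (10→8→12→0→2, push 2): res(6,12)=23

Residual capacity of (6,12): 23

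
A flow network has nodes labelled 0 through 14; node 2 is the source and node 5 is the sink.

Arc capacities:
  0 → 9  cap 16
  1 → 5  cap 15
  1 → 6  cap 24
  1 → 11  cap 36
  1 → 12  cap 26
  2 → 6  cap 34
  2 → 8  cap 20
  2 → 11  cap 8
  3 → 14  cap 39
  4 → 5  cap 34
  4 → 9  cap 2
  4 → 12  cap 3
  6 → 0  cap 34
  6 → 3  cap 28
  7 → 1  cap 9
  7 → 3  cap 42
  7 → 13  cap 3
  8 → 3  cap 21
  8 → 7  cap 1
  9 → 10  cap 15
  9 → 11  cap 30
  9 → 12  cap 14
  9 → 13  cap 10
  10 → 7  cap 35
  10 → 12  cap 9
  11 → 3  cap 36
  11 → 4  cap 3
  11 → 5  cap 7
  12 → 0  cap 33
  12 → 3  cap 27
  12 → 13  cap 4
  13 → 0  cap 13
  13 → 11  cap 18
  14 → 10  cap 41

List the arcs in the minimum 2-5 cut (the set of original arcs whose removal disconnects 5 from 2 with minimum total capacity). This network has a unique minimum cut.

Min-cut arcs: {(7,1), (11,4), (11,5)} (total capacity 19)

augment #1: 2→11→5 push 7
augment #2: 2→11→4→5 push 1
augment #3: 2→8→7→1→5 push 1
augment #4: 2→6→0→9→11→4→5 push 2
augment #5: 2→6→0→9→10→7→1→5 push 8
max flow = 19; residual-reachable set from 2 gives S-side
cut edges (S→T): {(7,1), (11,4), (11,5)} total cap 19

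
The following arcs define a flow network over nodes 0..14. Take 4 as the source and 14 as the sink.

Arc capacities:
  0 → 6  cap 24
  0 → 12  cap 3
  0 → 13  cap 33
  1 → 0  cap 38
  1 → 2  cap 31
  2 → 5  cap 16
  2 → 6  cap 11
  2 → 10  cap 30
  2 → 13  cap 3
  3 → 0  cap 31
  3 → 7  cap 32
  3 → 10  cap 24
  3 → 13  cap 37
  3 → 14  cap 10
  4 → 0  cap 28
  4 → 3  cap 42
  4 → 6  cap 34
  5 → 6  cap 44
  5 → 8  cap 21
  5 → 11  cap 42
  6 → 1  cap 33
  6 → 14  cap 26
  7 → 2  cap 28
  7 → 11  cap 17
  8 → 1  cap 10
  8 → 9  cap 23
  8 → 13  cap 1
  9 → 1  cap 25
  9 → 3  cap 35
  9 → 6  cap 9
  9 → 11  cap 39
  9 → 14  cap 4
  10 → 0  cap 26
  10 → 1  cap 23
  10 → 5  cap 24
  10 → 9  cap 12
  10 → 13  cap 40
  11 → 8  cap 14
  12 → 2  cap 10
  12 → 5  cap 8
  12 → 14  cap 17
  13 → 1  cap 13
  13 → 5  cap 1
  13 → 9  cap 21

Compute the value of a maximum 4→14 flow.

augment #1: 4→3→14 bottleneck 10, total now 10
augment #2: 4→6→14 bottleneck 26, total now 36
augment #3: 4→0→12→14 bottleneck 3, total now 39
augment #4: 4→0→13→9→14 bottleneck 4, total now 43

Maximum flow value: 43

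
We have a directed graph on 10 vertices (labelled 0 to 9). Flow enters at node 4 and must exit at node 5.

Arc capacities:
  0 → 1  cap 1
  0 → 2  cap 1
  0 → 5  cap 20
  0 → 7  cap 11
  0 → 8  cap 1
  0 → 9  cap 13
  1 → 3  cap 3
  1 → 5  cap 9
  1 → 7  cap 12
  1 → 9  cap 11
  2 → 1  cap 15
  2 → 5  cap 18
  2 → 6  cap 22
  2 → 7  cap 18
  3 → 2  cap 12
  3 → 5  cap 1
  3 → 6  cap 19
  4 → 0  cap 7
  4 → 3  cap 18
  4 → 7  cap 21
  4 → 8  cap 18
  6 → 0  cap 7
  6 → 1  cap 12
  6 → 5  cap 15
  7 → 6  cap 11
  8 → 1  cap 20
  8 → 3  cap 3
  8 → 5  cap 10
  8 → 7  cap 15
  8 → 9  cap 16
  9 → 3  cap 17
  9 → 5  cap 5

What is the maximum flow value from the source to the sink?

Maximum flow value: 54

augment #1: 4→0→5 bottleneck 7, total now 7
augment #2: 4→3→5 bottleneck 1, total now 8
augment #3: 4→8→5 bottleneck 10, total now 18
augment #4: 4→3→2→5 bottleneck 12, total now 30
augment #5: 4→3→6→5 bottleneck 5, total now 35
augment #6: 4→7→6→5 bottleneck 10, total now 45
augment #7: 4→8→1→5 bottleneck 8, total now 53
augment #8: 4→7→6→0→5 bottleneck 1, total now 54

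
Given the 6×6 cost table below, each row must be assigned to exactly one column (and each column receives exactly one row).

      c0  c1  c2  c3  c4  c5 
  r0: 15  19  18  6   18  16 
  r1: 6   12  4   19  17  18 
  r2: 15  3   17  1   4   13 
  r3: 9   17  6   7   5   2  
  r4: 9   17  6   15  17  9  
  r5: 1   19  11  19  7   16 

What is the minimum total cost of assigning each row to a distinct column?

Minimum assignment cost: 28

optimal assignment: row0→col3 (cost 6), row1→col2 (cost 4), row2→col1 (cost 3), row3→col4 (cost 5), row4→col5 (cost 9), row5→col0 (cost 1)
total = 6 + 4 + 3 + 5 + 9 + 1 = 28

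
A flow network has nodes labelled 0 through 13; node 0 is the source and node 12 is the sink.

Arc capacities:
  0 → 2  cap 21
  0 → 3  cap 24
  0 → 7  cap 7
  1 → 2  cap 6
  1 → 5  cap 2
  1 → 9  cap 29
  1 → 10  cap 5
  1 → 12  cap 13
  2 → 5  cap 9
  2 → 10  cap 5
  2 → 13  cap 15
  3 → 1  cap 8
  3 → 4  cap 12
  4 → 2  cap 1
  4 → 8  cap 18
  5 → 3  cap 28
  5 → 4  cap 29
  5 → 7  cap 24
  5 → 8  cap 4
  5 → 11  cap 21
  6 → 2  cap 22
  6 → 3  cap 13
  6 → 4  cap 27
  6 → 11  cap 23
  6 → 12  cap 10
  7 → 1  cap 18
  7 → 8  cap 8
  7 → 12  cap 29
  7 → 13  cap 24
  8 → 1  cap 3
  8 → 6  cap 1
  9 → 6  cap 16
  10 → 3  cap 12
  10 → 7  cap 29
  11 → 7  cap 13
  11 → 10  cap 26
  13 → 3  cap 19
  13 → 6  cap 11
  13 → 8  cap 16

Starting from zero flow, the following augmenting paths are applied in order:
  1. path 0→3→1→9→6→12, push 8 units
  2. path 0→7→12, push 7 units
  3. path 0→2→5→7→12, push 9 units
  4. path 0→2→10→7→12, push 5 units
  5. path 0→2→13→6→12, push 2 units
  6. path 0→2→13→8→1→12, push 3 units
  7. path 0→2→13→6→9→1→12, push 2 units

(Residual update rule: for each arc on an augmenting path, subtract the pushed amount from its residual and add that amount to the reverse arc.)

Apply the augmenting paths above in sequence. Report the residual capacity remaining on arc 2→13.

after path 1 (0→3→1→9→6→12, push 8): res(2,13)=15
after path 2 (0→7→12, push 7): res(2,13)=15
after path 3 (0→2→5→7→12, push 9): res(2,13)=15
after path 4 (0→2→10→7→12, push 5): res(2,13)=15
after path 5 (0→2→13→6→12, push 2): res(2,13)=13
after path 6 (0→2→13→8→1→12, push 3): res(2,13)=10
after path 7 (0→2→13→6→9→1→12, push 2): res(2,13)=8

Residual capacity of (2,13): 8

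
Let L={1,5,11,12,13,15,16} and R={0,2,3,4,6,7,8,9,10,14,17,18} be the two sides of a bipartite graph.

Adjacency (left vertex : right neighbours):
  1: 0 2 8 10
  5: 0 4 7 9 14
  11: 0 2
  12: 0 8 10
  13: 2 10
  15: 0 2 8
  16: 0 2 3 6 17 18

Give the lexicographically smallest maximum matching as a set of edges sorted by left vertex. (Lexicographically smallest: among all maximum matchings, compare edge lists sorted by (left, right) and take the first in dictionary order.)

Lex-smallest maximum matching: {(1,0), (5,4), (11,2), (12,8), (13,10), (16,3)}

|M| = 6 (so the lex-smallest maximum matching has 6 edges)
process left vertices in ascending order; for each, take the smallest-labelled available neighbour that still permits 6 edges overall, or leave it unmatched if none does
lex-smallest matching: {1-0, 5-4, 11-2, 12-8, 13-10, 16-3}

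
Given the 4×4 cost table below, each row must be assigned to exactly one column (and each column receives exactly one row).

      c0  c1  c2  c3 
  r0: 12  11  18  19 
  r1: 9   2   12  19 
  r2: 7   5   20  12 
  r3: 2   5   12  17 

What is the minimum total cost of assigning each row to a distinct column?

Minimum assignment cost: 34

optimal assignment: row0→col2 (cost 18), row1→col1 (cost 2), row2→col3 (cost 12), row3→col0 (cost 2)
total = 18 + 2 + 12 + 2 = 34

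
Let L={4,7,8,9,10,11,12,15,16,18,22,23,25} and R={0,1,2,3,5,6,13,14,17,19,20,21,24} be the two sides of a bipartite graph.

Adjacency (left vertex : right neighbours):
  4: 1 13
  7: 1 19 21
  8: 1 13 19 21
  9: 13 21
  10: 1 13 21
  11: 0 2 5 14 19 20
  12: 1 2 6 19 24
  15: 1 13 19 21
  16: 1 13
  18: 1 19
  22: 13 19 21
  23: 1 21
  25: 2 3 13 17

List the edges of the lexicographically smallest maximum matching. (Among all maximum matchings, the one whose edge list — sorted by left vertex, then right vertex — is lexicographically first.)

Lex-smallest maximum matching: {(4,1), (7,19), (8,13), (9,21), (11,0), (12,2), (25,3)}

|M| = 7 (so the lex-smallest maximum matching has 7 edges)
process left vertices in ascending order; for each, take the smallest-labelled available neighbour that still permits 7 edges overall, or leave it unmatched if none does
lex-smallest matching: {4-1, 7-19, 8-13, 9-21, 11-0, 12-2, 25-3}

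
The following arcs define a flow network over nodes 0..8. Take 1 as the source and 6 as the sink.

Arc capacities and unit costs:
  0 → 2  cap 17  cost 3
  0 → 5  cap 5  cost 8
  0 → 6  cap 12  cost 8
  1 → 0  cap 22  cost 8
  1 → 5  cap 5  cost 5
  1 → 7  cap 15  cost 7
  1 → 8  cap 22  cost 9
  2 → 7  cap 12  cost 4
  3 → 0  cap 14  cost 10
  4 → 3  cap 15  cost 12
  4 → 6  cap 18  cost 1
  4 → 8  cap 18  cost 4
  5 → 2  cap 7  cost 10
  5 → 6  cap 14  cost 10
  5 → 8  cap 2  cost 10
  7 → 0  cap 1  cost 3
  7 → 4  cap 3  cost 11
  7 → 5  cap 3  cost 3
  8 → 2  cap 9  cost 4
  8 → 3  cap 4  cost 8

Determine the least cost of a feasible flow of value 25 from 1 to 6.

Minimum cost for 25 units: 436

shortest-cost path #1: 1→5→6 push 5 @ unit cost 15 (adds 75)
shortest-cost path #2: 1→0→6 push 12 @ unit cost 16 (adds 192)
shortest-cost path #3: 1→7→4→6 push 3 @ unit cost 19 (adds 57)
shortest-cost path #4: 1→7→5→6 push 3 @ unit cost 20 (adds 60)
shortest-cost path #5: 1→0→5→6 push 2 @ unit cost 26 (adds 52)
total cost = 436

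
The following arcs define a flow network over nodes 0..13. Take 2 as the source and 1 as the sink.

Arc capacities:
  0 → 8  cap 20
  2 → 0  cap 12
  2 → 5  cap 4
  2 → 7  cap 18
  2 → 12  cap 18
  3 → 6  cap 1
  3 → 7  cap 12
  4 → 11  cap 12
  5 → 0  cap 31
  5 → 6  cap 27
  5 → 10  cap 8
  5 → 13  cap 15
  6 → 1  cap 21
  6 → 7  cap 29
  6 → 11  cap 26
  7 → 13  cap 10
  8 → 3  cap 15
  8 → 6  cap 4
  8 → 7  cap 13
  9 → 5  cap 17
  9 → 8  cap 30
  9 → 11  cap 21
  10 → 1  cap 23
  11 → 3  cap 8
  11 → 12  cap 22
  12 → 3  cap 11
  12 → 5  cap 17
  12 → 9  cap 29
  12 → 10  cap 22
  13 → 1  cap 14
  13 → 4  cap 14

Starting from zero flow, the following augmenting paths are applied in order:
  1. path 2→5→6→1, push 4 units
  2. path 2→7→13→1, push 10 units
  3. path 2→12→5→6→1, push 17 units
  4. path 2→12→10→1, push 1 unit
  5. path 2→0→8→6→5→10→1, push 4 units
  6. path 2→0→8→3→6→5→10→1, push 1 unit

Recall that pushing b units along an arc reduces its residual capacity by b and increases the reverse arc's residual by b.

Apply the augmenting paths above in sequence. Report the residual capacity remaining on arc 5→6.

after path 1 (2→5→6→1, push 4): res(5,6)=23
after path 2 (2→7→13→1, push 10): res(5,6)=23
after path 3 (2→12→5→6→1, push 17): res(5,6)=6
after path 4 (2→12→10→1, push 1): res(5,6)=6
after path 5 (2→0→8→6→5→10→1, push 4): res(5,6)=10
after path 6 (2→0→8→3→6→5→10→1, push 1): res(5,6)=11

Residual capacity of (5,6): 11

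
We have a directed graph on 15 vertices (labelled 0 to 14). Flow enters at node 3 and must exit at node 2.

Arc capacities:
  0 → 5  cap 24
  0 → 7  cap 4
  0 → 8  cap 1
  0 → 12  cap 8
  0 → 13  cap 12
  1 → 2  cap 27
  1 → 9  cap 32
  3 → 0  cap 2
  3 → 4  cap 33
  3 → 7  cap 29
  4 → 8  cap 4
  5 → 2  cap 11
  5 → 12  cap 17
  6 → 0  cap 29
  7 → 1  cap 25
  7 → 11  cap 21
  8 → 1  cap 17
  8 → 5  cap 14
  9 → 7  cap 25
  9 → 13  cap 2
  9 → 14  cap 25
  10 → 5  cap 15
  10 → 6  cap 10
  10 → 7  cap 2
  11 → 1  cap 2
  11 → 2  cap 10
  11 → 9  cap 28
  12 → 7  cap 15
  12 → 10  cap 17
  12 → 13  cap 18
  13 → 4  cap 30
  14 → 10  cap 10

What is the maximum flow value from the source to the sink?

Maximum flow value: 35

augment #1: 3→0→5→2 bottleneck 2, total now 2
augment #2: 3→7→1→2 bottleneck 25, total now 27
augment #3: 3→7→11→2 bottleneck 4, total now 31
augment #4: 3→4→8→1→2 bottleneck 2, total now 33
augment #5: 3→4→8→5→2 bottleneck 2, total now 35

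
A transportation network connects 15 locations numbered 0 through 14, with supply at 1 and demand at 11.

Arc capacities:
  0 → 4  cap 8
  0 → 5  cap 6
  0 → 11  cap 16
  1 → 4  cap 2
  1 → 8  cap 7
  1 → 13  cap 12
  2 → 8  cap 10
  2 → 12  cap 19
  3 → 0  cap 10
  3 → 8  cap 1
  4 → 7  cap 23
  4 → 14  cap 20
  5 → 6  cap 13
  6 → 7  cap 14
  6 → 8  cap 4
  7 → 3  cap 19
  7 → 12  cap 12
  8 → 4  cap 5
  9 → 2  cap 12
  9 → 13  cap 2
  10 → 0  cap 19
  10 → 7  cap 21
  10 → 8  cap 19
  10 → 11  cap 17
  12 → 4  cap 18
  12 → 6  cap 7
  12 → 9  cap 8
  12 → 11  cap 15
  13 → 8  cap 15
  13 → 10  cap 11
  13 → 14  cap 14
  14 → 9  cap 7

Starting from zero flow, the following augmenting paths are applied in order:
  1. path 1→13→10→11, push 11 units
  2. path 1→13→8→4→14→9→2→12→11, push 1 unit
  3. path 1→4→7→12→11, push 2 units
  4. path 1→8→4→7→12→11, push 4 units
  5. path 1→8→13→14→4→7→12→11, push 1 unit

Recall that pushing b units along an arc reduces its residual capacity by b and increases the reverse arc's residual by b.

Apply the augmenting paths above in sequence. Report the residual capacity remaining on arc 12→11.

after path 1 (1→13→10→11, push 11): res(12,11)=15
after path 2 (1→13→8→4→14→9→2→12→11, push 1): res(12,11)=14
after path 3 (1→4→7→12→11, push 2): res(12,11)=12
after path 4 (1→8→4→7→12→11, push 4): res(12,11)=8
after path 5 (1→8→13→14→4→7→12→11, push 1): res(12,11)=7

Residual capacity of (12,11): 7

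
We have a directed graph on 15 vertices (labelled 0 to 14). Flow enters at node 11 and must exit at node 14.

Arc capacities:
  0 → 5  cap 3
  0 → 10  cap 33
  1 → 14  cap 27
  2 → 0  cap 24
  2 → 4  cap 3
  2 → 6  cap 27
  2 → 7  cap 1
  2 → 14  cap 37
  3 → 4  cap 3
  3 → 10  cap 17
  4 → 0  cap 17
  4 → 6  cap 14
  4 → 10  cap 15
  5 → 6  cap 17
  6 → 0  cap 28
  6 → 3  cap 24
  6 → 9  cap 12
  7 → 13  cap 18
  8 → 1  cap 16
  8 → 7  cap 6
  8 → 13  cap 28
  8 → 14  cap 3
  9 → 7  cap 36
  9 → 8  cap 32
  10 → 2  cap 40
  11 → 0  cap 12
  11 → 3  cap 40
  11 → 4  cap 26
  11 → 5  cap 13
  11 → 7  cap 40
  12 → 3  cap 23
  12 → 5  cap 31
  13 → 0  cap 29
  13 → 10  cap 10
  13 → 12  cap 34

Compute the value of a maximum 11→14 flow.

Maximum flow value: 49

augment #1: 11→0→10→2→14 bottleneck 12, total now 12
augment #2: 11→3→10→2→14 bottleneck 17, total now 29
augment #3: 11→4→10→2→14 bottleneck 8, total now 37
augment #4: 11→4→6→9→8→14 bottleneck 3, total now 40
augment #5: 11→4→6→9→8→1→14 bottleneck 9, total now 49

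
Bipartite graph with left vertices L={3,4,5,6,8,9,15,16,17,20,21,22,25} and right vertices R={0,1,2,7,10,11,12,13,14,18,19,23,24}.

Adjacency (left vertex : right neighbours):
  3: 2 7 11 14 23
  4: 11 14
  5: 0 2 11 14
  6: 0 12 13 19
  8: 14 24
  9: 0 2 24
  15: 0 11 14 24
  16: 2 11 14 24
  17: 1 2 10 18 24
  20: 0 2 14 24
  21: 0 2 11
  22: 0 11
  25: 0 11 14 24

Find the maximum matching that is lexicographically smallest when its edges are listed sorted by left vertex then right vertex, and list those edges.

|M| = 8 (so the lex-smallest maximum matching has 8 edges)
process left vertices in ascending order; for each, take the smallest-labelled available neighbour that still permits 8 edges overall, or leave it unmatched if none does
lex-smallest matching: {3-7, 4-11, 5-0, 6-12, 8-14, 9-2, 15-24, 17-1}

Lex-smallest maximum matching: {(3,7), (4,11), (5,0), (6,12), (8,14), (9,2), (15,24), (17,1)}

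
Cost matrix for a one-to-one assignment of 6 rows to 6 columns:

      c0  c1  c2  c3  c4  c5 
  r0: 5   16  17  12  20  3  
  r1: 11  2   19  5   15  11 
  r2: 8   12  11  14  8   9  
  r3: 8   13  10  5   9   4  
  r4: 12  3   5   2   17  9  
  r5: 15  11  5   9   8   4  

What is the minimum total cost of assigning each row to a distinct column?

Minimum assignment cost: 26

optimal assignment: row0→col0 (cost 5), row1→col1 (cost 2), row2→col4 (cost 8), row3→col5 (cost 4), row4→col3 (cost 2), row5→col2 (cost 5)
total = 5 + 2 + 8 + 4 + 2 + 5 = 26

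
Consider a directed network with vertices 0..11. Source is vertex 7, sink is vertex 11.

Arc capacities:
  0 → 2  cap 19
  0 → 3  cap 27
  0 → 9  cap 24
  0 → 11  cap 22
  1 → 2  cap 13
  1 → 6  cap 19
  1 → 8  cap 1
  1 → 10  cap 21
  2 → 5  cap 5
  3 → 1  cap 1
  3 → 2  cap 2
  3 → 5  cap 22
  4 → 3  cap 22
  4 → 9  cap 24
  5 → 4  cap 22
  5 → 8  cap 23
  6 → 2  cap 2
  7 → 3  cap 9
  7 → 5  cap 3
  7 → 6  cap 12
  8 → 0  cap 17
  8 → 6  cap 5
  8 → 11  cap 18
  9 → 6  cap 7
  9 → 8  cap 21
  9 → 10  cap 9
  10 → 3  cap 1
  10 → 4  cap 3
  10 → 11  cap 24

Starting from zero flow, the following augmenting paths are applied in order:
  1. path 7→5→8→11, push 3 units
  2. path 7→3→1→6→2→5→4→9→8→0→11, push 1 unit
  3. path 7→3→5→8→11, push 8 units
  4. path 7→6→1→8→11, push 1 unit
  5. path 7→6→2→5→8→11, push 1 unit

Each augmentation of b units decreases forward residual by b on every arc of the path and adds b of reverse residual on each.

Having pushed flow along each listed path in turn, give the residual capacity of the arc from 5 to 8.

Residual capacity of (5,8): 11

after path 1 (7→5→8→11, push 3): res(5,8)=20
after path 2 (7→3→1→6→2→5→4→9→8→0→11, push 1): res(5,8)=20
after path 3 (7→3→5→8→11, push 8): res(5,8)=12
after path 4 (7→6→1→8→11, push 1): res(5,8)=12
after path 5 (7→6→2→5→8→11, push 1): res(5,8)=11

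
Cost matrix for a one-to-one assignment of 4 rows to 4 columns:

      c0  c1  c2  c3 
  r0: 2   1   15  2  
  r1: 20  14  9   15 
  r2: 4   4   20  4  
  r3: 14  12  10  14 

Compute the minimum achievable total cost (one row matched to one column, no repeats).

one of 2 optimal assignments: row0→col0 (cost 2), row1→col2 (cost 9), row2→col3 (cost 4), row3→col1 (cost 12)
total = 2 + 9 + 4 + 12 = 27

Minimum assignment cost: 27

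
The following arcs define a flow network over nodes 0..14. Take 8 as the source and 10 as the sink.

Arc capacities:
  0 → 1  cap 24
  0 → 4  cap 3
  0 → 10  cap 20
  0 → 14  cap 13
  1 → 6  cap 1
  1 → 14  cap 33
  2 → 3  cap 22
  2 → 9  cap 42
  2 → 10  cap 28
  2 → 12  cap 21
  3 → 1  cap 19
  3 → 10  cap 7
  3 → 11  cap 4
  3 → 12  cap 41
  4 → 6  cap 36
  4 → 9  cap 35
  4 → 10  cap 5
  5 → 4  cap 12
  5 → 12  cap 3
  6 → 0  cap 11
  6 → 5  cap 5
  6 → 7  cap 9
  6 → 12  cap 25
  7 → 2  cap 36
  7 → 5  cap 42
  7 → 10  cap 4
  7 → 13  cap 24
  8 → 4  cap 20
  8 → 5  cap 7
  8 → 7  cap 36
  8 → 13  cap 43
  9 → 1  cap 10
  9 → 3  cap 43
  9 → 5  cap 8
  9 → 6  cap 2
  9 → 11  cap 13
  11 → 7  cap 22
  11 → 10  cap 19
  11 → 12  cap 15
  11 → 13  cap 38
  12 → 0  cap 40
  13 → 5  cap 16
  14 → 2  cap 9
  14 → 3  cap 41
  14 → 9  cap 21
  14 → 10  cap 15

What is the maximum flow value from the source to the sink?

augment #1: 8→4→10 bottleneck 5, total now 5
augment #2: 8→7→10 bottleneck 4, total now 9
augment #3: 8→7→2→10 bottleneck 28, total now 37
augment #4: 8→4→6→0→10 bottleneck 11, total now 48
augment #5: 8→4→9→3→10 bottleneck 4, total now 52
augment #6: 8→5→12→0→10 bottleneck 3, total now 55
augment #7: 8→7→2→3→10 bottleneck 3, total now 58
augment #8: 8→5→4→9→11→10 bottleneck 4, total now 62
augment #9: 8→7→2→3→11→10 bottleneck 1, total now 63
augment #10: 8→13→5→4→9→11→10 bottleneck 8, total now 71

Maximum flow value: 71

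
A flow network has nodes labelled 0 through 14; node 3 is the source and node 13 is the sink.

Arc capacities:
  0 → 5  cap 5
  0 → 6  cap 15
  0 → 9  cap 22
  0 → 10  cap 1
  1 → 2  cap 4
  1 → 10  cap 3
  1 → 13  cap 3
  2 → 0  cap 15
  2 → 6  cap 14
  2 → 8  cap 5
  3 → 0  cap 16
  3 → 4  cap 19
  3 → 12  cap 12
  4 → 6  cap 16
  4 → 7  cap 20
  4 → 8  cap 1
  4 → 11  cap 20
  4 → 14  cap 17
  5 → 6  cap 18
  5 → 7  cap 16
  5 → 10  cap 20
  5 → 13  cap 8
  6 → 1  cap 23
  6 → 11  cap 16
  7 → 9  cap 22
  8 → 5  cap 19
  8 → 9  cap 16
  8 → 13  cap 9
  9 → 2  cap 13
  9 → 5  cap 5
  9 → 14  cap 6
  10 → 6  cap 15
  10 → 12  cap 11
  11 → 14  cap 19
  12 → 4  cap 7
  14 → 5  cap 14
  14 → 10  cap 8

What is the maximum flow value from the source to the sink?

Maximum flow value: 17

augment #1: 3→0→5→13 bottleneck 5, total now 5
augment #2: 3→4→8→13 bottleneck 1, total now 6
augment #3: 3→0→6→1→13 bottleneck 3, total now 9
augment #4: 3→0→9→5→13 bottleneck 3, total now 12
augment #5: 3→0→9→2→8→13 bottleneck 5, total now 17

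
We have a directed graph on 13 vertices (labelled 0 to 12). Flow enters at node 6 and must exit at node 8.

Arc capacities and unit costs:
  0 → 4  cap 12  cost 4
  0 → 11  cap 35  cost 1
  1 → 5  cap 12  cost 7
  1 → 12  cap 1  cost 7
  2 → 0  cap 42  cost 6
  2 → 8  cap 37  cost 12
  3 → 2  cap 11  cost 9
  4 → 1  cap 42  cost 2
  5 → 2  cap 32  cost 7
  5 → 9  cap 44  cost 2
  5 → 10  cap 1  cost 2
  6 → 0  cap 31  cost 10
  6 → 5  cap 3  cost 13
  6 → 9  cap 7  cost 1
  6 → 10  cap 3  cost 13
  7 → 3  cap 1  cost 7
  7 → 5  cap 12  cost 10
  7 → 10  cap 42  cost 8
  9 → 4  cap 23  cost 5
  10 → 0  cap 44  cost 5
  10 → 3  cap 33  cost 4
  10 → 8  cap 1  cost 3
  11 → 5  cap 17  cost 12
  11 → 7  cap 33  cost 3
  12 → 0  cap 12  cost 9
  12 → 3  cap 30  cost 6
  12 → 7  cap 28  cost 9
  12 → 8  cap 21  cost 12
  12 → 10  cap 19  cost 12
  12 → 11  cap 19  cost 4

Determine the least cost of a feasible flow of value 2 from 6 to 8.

shortest-cost path #1: 6→10→8 push 1 @ unit cost 16 (adds 16)
shortest-cost path #2: 6→9→4→1→12→8 push 1 @ unit cost 27 (adds 27)
total cost = 43

Minimum cost for 2 units: 43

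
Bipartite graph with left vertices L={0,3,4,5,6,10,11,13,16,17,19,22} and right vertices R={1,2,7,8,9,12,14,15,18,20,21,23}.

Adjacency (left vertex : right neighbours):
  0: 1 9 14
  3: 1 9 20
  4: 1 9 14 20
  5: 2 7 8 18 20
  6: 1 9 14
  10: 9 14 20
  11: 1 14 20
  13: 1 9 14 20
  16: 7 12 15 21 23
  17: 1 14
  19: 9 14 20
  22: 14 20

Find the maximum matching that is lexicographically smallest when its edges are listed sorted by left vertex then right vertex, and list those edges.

Lex-smallest maximum matching: {(0,1), (3,9), (4,14), (5,2), (10,20), (16,7)}

|M| = 6 (so the lex-smallest maximum matching has 6 edges)
process left vertices in ascending order; for each, take the smallest-labelled available neighbour that still permits 6 edges overall, or leave it unmatched if none does
lex-smallest matching: {0-1, 3-9, 4-14, 5-2, 10-20, 16-7}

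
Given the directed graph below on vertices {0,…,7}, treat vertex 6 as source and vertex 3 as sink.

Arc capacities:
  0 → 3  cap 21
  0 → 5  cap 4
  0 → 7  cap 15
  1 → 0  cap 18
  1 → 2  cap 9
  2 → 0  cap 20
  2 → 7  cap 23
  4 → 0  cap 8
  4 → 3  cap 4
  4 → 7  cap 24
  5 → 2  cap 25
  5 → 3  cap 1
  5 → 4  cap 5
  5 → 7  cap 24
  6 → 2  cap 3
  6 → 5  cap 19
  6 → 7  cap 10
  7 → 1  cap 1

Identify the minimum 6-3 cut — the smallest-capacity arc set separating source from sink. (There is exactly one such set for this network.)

Min-cut arcs: {(6,2), (6,5), (7,1)} (total capacity 23)

augment #1: 6→5→3 push 1
augment #2: 6→2→0→3 push 3
augment #3: 6→5→4→3 push 4
augment #4: 6→5→2→0→3 push 14
augment #5: 6→7→1→0→3 push 1
max flow = 23; residual-reachable set from 6 gives S-side
cut edges (S→T): {(6,2), (6,5), (7,1)} total cap 23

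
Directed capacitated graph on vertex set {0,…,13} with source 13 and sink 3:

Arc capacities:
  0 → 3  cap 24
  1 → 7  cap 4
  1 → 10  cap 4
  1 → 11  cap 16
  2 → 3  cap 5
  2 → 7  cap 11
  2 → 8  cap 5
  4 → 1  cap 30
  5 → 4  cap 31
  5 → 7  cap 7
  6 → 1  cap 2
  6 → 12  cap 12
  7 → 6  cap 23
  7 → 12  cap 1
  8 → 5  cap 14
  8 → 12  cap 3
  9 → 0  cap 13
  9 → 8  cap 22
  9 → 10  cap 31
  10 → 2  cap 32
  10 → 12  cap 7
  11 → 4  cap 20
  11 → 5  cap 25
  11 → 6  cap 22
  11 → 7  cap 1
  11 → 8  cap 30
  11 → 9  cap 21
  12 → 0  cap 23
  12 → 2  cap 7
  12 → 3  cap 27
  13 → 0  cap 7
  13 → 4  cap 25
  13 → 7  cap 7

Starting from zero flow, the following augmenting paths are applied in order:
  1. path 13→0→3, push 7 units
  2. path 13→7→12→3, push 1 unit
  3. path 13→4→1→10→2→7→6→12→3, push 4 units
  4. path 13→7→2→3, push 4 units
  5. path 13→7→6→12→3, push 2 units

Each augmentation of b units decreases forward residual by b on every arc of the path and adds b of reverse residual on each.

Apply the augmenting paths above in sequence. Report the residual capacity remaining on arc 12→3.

after path 1 (13→0→3, push 7): res(12,3)=27
after path 2 (13→7→12→3, push 1): res(12,3)=26
after path 3 (13→4→1→10→2→7→6→12→3, push 4): res(12,3)=22
after path 4 (13→7→2→3, push 4): res(12,3)=22
after path 5 (13→7→6→12→3, push 2): res(12,3)=20

Residual capacity of (12,3): 20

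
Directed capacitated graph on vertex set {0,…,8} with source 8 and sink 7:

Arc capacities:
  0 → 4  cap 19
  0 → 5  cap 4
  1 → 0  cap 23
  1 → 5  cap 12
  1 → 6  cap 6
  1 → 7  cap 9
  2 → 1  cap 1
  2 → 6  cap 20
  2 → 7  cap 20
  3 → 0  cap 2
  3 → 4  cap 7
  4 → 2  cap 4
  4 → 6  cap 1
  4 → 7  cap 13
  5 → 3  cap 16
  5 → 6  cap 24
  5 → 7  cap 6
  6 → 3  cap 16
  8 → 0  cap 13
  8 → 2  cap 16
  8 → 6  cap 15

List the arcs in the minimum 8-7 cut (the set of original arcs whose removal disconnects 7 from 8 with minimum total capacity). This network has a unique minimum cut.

Min-cut arcs: {(0,5), (4,2), (4,7), (8,2)} (total capacity 37)

augment #1: 8→2→7 push 16
augment #2: 8→0→4→7 push 13
augment #3: 8→6→3→0→5→7 push 2
augment #4: 8→6→3→4→2→7 push 4
augment #5: 8→6→3→4→0→5→7 push 2
max flow = 37; residual-reachable set from 8 gives S-side
cut edges (S→T): {(0,5), (4,2), (4,7), (8,2)} total cap 37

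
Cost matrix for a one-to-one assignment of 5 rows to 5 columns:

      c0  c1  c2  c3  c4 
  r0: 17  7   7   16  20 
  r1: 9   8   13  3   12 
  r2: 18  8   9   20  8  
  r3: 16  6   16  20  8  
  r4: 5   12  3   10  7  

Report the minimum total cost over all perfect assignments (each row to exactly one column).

optimal assignment: row0→col2 (cost 7), row1→col3 (cost 3), row2→col4 (cost 8), row3→col1 (cost 6), row4→col0 (cost 5)
total = 7 + 3 + 8 + 6 + 5 = 29

Minimum assignment cost: 29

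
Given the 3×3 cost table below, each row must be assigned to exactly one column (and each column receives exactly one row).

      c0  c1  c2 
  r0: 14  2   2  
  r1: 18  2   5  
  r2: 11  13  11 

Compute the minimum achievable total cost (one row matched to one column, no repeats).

Minimum assignment cost: 15

optimal assignment: row0→col2 (cost 2), row1→col1 (cost 2), row2→col0 (cost 11)
total = 2 + 2 + 11 = 15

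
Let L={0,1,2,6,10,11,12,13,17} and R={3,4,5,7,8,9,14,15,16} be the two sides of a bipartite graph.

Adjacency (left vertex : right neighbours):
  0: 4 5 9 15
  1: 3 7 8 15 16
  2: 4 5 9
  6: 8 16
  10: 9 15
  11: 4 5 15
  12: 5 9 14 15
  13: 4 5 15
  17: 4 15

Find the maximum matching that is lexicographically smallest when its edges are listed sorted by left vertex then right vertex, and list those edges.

|M| = 7 (so the lex-smallest maximum matching has 7 edges)
process left vertices in ascending order; for each, take the smallest-labelled available neighbour that still permits 7 edges overall, or leave it unmatched if none does
lex-smallest matching: {0-4, 1-3, 2-5, 6-8, 10-9, 11-15, 12-14}

Lex-smallest maximum matching: {(0,4), (1,3), (2,5), (6,8), (10,9), (11,15), (12,14)}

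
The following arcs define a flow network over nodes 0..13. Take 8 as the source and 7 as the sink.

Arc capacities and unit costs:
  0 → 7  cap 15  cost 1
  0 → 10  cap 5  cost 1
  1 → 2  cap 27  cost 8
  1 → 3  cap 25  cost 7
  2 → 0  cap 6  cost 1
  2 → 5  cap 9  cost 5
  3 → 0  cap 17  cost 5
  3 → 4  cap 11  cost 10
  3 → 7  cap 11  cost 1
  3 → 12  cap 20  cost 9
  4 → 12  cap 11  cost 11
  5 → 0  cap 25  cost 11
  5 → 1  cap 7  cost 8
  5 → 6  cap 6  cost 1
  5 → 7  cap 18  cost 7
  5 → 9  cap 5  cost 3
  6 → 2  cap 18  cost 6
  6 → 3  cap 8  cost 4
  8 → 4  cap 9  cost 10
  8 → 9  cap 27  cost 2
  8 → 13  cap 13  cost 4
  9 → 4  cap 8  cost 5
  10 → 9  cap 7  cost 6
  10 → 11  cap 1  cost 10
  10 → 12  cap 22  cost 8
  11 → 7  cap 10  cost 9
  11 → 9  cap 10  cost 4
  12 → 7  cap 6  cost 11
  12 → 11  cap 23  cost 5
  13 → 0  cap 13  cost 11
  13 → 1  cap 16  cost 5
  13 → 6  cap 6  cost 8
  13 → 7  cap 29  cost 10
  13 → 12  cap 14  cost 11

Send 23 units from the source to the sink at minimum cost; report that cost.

Minimum cost for 23 units: 490

shortest-cost path #1: 8→13→7 push 13 @ unit cost 14 (adds 182)
shortest-cost path #2: 8→9→4→12→7 push 6 @ unit cost 29 (adds 174)
shortest-cost path #3: 8→9→4→12→11→7 push 2 @ unit cost 32 (adds 64)
shortest-cost path #4: 8→4→12→11→7 push 2 @ unit cost 35 (adds 70)
total cost = 490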